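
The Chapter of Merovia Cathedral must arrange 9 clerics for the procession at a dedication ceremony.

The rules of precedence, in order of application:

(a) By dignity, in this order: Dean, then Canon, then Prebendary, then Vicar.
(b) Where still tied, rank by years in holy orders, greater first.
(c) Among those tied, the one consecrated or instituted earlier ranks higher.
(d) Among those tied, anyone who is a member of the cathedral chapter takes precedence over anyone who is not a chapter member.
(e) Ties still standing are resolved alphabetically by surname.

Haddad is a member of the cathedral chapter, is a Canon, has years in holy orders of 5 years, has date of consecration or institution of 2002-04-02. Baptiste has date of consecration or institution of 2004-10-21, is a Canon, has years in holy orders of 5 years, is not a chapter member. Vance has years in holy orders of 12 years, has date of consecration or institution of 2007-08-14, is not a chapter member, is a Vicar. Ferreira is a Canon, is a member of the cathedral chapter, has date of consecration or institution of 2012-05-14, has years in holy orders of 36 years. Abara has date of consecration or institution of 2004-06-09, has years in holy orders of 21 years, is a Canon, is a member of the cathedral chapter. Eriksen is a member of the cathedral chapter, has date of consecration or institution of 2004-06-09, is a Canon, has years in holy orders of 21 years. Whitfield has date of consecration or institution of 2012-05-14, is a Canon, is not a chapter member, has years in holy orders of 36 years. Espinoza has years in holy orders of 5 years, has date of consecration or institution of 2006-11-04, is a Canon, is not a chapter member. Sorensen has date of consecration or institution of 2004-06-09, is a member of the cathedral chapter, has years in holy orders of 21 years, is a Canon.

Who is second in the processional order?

By dignity: Ferreira, Whitfield, Abara, Eriksen, Sorensen, Haddad, Baptiste and Espinoza (Canon); then Vance (Vicar).
Among Ferreira, Whitfield, Abara, Eriksen, Sorensen, Haddad, Baptiste and Espinoza, by years in holy orders (higher first): Ferreira and Whitfield (36 years) before Abara, Eriksen and Sorensen (21 years) before Haddad, Baptiste and Espinoza (5 years).
Ferreira and Whitfield both have date of consecration or institution 2012-05-14, so the next rule applies.
Among Ferreira and Whitfield, a member of the cathedral chapter before not a chapter member: Ferreira (a member of the cathedral chapter) before Whitfield (not a chapter member).
Abara, Eriksen and Sorensen all have date of consecration or institution 2004-06-09, so the next rule applies.
Abara, Eriksen and Sorensen are each a member of the cathedral chapter, so the next rule applies.
Among Abara, Eriksen and Sorensen, alphabetically by surname: Abara before Eriksen before Sorensen.
Among Haddad, Baptiste and Espinoza, by date of consecration or institution (earlier first): Haddad (2002-04-02) before Baptiste (2004-10-21) before Espinoza (2006-11-04).
Order: Ferreira, Whitfield, Abara, Eriksen, Sorensen, Haddad, Baptiste, Espinoza, Vance.

Whitfield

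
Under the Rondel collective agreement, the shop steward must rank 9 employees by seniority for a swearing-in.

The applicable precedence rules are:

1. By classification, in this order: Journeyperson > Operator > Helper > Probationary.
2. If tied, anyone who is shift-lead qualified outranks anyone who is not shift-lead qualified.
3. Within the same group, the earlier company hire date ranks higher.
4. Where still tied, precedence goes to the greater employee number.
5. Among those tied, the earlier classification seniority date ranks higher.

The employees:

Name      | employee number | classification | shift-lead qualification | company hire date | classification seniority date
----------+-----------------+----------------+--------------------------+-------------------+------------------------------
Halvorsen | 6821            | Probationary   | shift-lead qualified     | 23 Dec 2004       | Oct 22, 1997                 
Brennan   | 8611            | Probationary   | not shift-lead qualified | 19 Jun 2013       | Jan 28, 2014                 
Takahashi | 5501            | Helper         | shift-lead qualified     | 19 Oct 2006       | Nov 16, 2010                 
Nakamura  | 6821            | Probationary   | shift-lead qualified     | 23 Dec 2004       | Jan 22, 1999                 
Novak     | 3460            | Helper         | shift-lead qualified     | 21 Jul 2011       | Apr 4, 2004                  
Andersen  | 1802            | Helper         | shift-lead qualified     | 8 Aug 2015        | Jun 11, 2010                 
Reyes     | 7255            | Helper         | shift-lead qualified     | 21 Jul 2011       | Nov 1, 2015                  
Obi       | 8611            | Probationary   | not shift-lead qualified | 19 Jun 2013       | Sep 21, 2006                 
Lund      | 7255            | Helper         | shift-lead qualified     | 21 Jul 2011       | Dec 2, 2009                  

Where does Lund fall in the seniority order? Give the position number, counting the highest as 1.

2

By classification: Takahashi, Lund, Reyes, Novak and Andersen (Helper); then Halvorsen, Nakamura, Obi and Brennan (Probationary).
Takahashi, Lund, Reyes, Novak and Andersen are each shift-lead qualified, so the next rule applies.
Among Takahashi, Lund, Reyes, Novak and Andersen, by company hire date (earlier first): Takahashi (19 Oct 2006) before Lund, Reyes and Novak (21 Jul 2011) before Andersen (8 Aug 2015).
Among Lund, Reyes and Novak, by employee number (higher first): Lund and Reyes (7255) before Novak (3460).
Among Lund and Reyes, by classification seniority date (earlier first): Lund (Dec 2, 2009) before Reyes (Nov 1, 2015).
Among Halvorsen, Nakamura, Obi and Brennan, shift-lead qualified before not shift-lead qualified: Halvorsen and Nakamura (shift-lead qualified) before Obi and Brennan (not shift-lead qualified).
Halvorsen and Nakamura both have company hire date 23 Dec 2004, so the next rule applies.
Halvorsen and Nakamura both have employee number 6821, so the next rule applies.
Among Halvorsen and Nakamura, by classification seniority date (earlier first): Halvorsen (Oct 22, 1997) before Nakamura (Jan 22, 1999).
Obi and Brennan both have company hire date 19 Jun 2013, so the next rule applies.
Obi and Brennan both have employee number 8611, so the next rule applies.
Among Obi and Brennan, by classification seniority date (earlier first): Obi (Sep 21, 2006) before Brennan (Jan 28, 2014).
Order: Takahashi, Lund, Reyes, Novak, Andersen, Halvorsen, Nakamura, Obi, Brennan. So position 2.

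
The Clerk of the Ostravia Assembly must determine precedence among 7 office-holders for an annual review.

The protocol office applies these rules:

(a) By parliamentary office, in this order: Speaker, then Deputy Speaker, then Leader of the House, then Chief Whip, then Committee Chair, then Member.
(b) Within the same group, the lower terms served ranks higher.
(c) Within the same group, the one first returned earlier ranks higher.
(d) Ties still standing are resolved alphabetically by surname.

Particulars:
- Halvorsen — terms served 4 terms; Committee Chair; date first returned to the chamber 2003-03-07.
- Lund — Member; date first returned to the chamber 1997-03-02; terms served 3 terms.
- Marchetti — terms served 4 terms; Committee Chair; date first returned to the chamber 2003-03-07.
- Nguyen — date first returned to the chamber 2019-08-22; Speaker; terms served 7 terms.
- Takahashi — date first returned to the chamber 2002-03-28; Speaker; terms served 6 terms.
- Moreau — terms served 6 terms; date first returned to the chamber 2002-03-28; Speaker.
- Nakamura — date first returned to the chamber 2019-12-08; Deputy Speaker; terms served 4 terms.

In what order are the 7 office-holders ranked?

By parliamentary office: Moreau, Takahashi and Nguyen (Speaker); then Nakamura (Deputy Speaker); then Halvorsen and Marchetti (Committee Chair); then Lund (Member).
Among Moreau, Takahashi and Nguyen, by terms served (lower first): Moreau and Takahashi (6 terms) before Nguyen (7 terms).
Moreau and Takahashi both have date first returned to the chamber 2002-03-28, so the next rule applies.
Among Moreau and Takahashi, alphabetically by surname: Moreau before Takahashi.
Halvorsen and Marchetti both have terms served 4 terms, so the next rule applies.
Halvorsen and Marchetti both have date first returned to the chamber 2003-03-07, so the next rule applies.
Among Halvorsen and Marchetti, alphabetically by surname: Halvorsen before Marchetti.
Full order: Moreau, Takahashi, Nguyen, Nakamura, Halvorsen, Marchetti, Lund.

Moreau, Takahashi, Nguyen, Nakamura, Halvorsen, Marchetti, Lund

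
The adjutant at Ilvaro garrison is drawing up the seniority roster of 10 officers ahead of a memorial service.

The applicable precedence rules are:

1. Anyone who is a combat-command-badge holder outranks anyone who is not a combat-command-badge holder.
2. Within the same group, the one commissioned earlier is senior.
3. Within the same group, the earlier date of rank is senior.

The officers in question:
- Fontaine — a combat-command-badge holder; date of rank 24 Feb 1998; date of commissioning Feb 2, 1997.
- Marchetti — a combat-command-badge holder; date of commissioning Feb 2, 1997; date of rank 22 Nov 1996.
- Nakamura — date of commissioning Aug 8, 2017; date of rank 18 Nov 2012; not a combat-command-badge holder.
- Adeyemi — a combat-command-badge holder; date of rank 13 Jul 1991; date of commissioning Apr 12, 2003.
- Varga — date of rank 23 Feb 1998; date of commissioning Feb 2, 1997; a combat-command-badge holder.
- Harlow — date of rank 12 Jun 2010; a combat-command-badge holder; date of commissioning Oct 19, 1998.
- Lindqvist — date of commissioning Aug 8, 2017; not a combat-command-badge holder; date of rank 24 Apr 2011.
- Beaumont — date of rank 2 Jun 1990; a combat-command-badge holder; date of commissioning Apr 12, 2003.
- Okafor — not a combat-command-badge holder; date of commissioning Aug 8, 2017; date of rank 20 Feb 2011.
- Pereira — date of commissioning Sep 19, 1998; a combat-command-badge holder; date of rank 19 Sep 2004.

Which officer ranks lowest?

By the first rule: Marchetti, Varga, Fontaine, Pereira, Harlow, Beaumont and Adeyemi (each a combat-command-badge holder); then Okafor, Lindqvist and Nakamura (each not a combat-command-badge holder).
Among Marchetti, Varga, Fontaine, Pereira, Harlow, Beaumont and Adeyemi, by date of commissioning (earlier first): Marchetti, Varga and Fontaine (Feb 2, 1997) before Pereira (Sep 19, 1998) before Harlow (Oct 19, 1998) before Beaumont and Adeyemi (Apr 12, 2003).
Among Marchetti, Varga and Fontaine, by date of rank (earlier first): Marchetti (22 Nov 1996) before Varga (23 Feb 1998) before Fontaine (24 Feb 1998).
Among Beaumont and Adeyemi, by date of rank (earlier first): Beaumont (2 Jun 1990) before Adeyemi (13 Jul 1991).
Okafor, Lindqvist and Nakamura all have date of commissioning Aug 8, 2017, so the next rule applies.
Among Okafor, Lindqvist and Nakamura, by date of rank (earlier first): Okafor (20 Feb 2011) before Lindqvist (24 Apr 2011) before Nakamura (18 Nov 2012).
Order: Marchetti, Varga, Fontaine, Pereira, Harlow, Beaumont, Adeyemi, Okafor, Lindqvist, Nakamura.

Nakamura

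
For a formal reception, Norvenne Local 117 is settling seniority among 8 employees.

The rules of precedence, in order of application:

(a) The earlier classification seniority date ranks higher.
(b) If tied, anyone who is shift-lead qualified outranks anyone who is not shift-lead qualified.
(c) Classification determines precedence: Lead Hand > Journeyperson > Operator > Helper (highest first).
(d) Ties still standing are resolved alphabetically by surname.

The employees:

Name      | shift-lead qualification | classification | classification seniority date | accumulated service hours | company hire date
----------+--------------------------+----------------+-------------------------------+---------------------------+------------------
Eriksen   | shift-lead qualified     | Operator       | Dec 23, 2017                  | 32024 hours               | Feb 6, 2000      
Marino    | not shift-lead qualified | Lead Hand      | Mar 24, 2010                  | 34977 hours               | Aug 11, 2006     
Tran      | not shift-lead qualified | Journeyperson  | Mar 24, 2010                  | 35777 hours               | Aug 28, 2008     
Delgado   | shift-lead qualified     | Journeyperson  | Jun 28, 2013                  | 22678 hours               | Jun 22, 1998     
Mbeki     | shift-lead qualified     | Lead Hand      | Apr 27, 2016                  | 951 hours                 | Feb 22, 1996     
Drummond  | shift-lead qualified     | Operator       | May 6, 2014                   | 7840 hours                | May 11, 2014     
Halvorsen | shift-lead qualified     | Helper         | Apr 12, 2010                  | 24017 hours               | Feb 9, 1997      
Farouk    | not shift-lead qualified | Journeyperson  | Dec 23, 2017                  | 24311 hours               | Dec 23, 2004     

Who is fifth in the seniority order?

Drummond

By classification seniority date (earlier first): Marino and Tran (both Mar 24, 2010); then Halvorsen (Apr 12, 2010); then Delgado (Jun 28, 2013); then Drummond (May 6, 2014); then Mbeki (Apr 27, 2016); then Eriksen and Farouk (both Dec 23, 2017).
Marino and Tran are each not shift-lead qualified, so the next rule applies.
Among Marino and Tran, by classification: Marino (Lead Hand) before Tran (Journeyperson).
Among Eriksen and Farouk, shift-lead qualified before not shift-lead qualified: Eriksen (shift-lead qualified) before Farouk (not shift-lead qualified).
Order: Marino, Tran, Halvorsen, Delgado, Drummond, Mbeki, Eriksen, Farouk.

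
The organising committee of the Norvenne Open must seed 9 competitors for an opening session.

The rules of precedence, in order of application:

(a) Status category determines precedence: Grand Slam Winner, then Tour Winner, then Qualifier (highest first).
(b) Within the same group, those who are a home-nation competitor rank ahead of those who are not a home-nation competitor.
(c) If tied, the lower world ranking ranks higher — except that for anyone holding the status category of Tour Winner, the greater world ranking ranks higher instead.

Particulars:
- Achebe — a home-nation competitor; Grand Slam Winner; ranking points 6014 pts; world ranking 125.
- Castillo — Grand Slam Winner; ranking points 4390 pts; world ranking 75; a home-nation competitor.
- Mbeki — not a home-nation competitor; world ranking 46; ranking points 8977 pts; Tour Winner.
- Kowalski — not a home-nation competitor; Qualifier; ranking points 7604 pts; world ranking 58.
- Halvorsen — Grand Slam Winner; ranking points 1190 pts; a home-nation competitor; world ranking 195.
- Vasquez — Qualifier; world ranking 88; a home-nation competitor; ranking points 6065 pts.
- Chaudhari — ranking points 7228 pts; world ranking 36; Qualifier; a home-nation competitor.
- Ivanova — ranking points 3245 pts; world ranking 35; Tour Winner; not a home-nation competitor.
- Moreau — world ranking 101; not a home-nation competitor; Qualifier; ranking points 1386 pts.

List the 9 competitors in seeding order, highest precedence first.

By status category: Castillo, Achebe and Halvorsen (Grand Slam Winner); then Mbeki and Ivanova (Tour Winner); then Chaudhari, Vasquez, Kowalski and Moreau (Qualifier).
Castillo, Achebe and Halvorsen are each a home-nation competitor, so the next rule applies.
Among Castillo, Achebe and Halvorsen, by world ranking (lower first): Castillo (75) before Achebe (125) before Halvorsen (195).
Mbeki and Ivanova are each not a home-nation competitor, so the next rule applies.
Among Mbeki and Ivanova, by world ranking (higher first) (reversed rule for this group): Mbeki (46) before Ivanova (35).
Among Chaudhari, Vasquez, Kowalski and Moreau, a home-nation competitor before not a home-nation competitor: Chaudhari and Vasquez (a home-nation competitor) before Kowalski and Moreau (not a home-nation competitor).
Among Chaudhari and Vasquez, by world ranking (lower first): Chaudhari (36) before Vasquez (88).
Among Kowalski and Moreau, by world ranking (lower first): Kowalski (58) before Moreau (101).
Full order: Castillo, Achebe, Halvorsen, Mbeki, Ivanova, Chaudhari, Vasquez, Kowalski, Moreau.

Castillo, Achebe, Halvorsen, Mbeki, Ivanova, Chaudhari, Vasquez, Kowalski, Moreau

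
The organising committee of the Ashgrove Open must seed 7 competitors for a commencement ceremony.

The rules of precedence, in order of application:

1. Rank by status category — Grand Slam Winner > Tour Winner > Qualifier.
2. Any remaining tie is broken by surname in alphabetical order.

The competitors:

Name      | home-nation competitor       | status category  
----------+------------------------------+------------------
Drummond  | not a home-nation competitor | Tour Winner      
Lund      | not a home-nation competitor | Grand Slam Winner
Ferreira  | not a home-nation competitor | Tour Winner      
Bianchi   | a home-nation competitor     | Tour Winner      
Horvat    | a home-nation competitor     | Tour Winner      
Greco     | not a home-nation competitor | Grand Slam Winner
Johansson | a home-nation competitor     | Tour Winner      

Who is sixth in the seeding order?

Horvat

By status category: Greco and Lund (Grand Slam Winner); then Bianchi, Drummond, Ferreira, Horvat and Johansson (Tour Winner).
Among Greco and Lund, alphabetically by surname: Greco before Lund.
Among Bianchi, Drummond, Ferreira, Horvat and Johansson, alphabetically by surname: Bianchi before Drummond before Ferreira before Horvat before Johansson.
Order: Greco, Lund, Bianchi, Drummond, Ferreira, Horvat, Johansson.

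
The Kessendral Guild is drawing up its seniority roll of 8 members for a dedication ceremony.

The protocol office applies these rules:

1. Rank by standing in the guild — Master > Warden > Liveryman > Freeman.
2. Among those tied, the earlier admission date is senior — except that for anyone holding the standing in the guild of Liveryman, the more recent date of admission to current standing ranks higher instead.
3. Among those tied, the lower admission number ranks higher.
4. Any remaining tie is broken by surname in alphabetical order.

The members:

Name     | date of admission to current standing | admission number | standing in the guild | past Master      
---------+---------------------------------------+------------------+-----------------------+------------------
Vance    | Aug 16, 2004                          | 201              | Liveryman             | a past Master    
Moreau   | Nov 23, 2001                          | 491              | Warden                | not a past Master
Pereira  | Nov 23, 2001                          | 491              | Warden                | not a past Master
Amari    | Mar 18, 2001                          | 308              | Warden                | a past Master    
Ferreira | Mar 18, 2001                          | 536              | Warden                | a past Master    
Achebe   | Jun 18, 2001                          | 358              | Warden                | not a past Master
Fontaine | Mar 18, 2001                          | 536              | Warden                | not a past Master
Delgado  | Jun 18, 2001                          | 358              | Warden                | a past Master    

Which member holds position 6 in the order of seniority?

By standing in the guild: Amari, Ferreira, Fontaine, Achebe, Delgado, Moreau and Pereira (Warden); then Vance (Liveryman).
Among Amari, Ferreira, Fontaine, Achebe, Delgado, Moreau and Pereira, by date of admission to current standing (earlier first): Amari, Ferreira and Fontaine (Mar 18, 2001) before Achebe and Delgado (Jun 18, 2001) before Moreau and Pereira (Nov 23, 2001).
Among Amari, Ferreira and Fontaine, by admission number (lower first): Amari (308) before Ferreira and Fontaine (536).
Among Ferreira and Fontaine, alphabetically by surname: Ferreira before Fontaine.
Achebe and Delgado both have admission number 358, so the next rule applies.
Among Achebe and Delgado, alphabetically by surname: Achebe before Delgado.
Moreau and Pereira both have admission number 491, so the next rule applies.
Among Moreau and Pereira, alphabetically by surname: Moreau before Pereira.
Order: Amari, Ferreira, Fontaine, Achebe, Delgado, Moreau, Pereira, Vance.

Moreau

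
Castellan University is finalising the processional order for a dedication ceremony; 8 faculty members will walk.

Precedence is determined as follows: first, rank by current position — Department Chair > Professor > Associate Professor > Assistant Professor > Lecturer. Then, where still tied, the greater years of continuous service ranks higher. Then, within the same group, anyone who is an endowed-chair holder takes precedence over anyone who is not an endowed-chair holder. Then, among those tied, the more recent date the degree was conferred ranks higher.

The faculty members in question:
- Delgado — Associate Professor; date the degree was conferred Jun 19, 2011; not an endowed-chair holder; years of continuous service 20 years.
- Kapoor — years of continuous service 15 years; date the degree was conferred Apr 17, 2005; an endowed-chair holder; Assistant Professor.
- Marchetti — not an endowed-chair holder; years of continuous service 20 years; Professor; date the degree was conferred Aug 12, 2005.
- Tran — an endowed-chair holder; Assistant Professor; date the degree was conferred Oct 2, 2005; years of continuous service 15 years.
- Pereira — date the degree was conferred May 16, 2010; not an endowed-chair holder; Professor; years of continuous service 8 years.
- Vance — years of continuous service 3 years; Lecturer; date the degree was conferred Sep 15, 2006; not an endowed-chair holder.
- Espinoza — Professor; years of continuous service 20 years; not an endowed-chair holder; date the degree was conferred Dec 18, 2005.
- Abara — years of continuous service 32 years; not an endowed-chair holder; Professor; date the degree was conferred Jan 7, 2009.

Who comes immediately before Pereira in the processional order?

By current position: Abara, Espinoza, Marchetti and Pereira (Professor); then Delgado (Associate Professor); then Tran and Kapoor (Assistant Professor); then Vance (Lecturer).
Among Abara, Espinoza, Marchetti and Pereira, by years of continuous service (higher first): Abara (32 years) before Espinoza and Marchetti (20 years) before Pereira (8 years).
Espinoza and Marchetti are each not an endowed-chair holder, so the next rule applies.
Among Espinoza and Marchetti, by date the degree was conferred (later first): Espinoza (Dec 18, 2005) before Marchetti (Aug 12, 2005).
Tran and Kapoor both have years of continuous service 15 years, so the next rule applies.
Tran and Kapoor are each an endowed-chair holder, so the next rule applies.
Among Tran and Kapoor, by date the degree was conferred (later first): Tran (Oct 2, 2005) before Kapoor (Apr 17, 2005).
Order: Abara, Espinoza, Marchetti, Pereira, Delgado, Tran, Kapoor, Vance.

Marchetti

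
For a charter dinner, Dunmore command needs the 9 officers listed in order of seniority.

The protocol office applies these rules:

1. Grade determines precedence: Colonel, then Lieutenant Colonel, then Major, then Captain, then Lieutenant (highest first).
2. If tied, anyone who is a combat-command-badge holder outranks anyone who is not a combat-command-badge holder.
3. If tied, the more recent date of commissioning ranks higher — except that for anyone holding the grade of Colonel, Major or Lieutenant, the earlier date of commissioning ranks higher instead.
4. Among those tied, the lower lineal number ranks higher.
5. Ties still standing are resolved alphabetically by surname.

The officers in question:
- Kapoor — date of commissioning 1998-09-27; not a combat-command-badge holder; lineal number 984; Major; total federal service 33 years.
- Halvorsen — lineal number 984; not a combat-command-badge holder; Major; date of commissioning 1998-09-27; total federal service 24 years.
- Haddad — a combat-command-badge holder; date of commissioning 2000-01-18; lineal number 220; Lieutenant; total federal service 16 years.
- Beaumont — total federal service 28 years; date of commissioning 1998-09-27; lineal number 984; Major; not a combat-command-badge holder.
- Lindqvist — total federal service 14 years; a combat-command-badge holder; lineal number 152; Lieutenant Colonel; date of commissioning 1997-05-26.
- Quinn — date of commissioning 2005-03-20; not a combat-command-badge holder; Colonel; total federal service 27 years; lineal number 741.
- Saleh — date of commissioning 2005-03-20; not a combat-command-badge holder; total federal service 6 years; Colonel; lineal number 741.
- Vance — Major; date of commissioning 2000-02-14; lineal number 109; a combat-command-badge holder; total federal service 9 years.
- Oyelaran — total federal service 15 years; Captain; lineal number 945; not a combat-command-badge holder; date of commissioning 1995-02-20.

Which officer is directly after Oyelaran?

By grade: Quinn and Saleh (Colonel); then Lindqvist (Lieutenant Colonel); then Vance, Beaumont, Halvorsen and Kapoor (Major); then Oyelaran (Captain); then Haddad (Lieutenant).
Quinn and Saleh are each not a combat-command-badge holder, so the next rule applies.
Quinn and Saleh both have date of commissioning 2005-03-20, so the next rule applies.
Quinn and Saleh both have lineal number 741, so the next rule applies.
Among Quinn and Saleh, alphabetically by surname: Quinn before Saleh.
Among Vance, Beaumont, Halvorsen and Kapoor, a combat-command-badge holder before not a combat-command-badge holder: Vance (a combat-command-badge holder) before Beaumont, Halvorsen and Kapoor (not a combat-command-badge holder).
Beaumont, Halvorsen and Kapoor all have date of commissioning 1998-09-27, so the next rule applies.
Beaumont, Halvorsen and Kapoor all have lineal number 984, so the next rule applies.
Among Beaumont, Halvorsen and Kapoor, alphabetically by surname: Beaumont before Halvorsen before Kapoor.
Order: Quinn, Saleh, Lindqvist, Vance, Beaumont, Halvorsen, Kapoor, Oyelaran, Haddad.

Haddad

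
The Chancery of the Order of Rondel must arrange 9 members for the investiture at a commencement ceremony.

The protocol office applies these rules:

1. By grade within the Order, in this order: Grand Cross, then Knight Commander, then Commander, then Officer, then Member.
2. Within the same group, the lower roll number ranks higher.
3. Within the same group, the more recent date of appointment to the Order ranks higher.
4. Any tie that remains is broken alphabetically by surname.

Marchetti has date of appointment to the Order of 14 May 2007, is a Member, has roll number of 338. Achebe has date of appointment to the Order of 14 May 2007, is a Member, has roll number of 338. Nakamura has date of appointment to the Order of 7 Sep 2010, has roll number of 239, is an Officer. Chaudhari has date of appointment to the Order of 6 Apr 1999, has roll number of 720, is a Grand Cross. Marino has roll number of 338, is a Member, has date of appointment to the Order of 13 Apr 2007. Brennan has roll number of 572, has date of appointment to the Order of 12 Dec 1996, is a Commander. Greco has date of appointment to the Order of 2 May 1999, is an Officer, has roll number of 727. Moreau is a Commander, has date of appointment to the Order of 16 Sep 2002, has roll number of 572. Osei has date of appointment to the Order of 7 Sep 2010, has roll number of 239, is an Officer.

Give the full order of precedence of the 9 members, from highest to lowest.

By grade within the Order: Chaudhari (Grand Cross); then Moreau and Brennan (Commander); then Nakamura, Osei and Greco (Officer); then Achebe, Marchetti and Marino (Member).
Moreau and Brennan both have roll number 572, so the next rule applies.
Among Moreau and Brennan, by date of appointment to the Order (later first): Moreau (16 Sep 2002) before Brennan (12 Dec 1996).
Among Nakamura, Osei and Greco, by roll number (lower first): Nakamura and Osei (239) before Greco (727).
Nakamura and Osei both have date of appointment to the Order 7 Sep 2010, so the next rule applies.
Among Nakamura and Osei, alphabetically by surname: Nakamura before Osei.
Achebe, Marchetti and Marino all have roll number 338, so the next rule applies.
Among Achebe, Marchetti and Marino, by date of appointment to the Order (later first): Achebe and Marchetti (14 May 2007) before Marino (13 Apr 2007).
Among Achebe and Marchetti, alphabetically by surname: Achebe before Marchetti.
Full order: Chaudhari, Moreau, Brennan, Nakamura, Osei, Greco, Achebe, Marchetti, Marino.

Chaudhari, Moreau, Brennan, Nakamura, Osei, Greco, Achebe, Marchetti, Marino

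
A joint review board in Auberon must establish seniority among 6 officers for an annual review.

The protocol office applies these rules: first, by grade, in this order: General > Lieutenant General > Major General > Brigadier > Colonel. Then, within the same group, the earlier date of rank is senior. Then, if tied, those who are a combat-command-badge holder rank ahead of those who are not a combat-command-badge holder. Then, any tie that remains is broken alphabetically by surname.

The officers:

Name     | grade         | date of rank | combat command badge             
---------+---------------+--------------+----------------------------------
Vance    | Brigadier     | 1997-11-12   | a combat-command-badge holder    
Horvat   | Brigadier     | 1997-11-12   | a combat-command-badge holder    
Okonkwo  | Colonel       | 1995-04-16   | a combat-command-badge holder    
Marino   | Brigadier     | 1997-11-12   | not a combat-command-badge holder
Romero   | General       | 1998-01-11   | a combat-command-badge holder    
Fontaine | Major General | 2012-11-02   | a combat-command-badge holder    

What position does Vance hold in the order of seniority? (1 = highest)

4

By grade: Romero (General); then Fontaine (Major General); then Horvat, Vance and Marino (Brigadier); then Okonkwo (Colonel).
Horvat, Vance and Marino all have date of rank 1997-11-12, so the next rule applies.
Among Horvat, Vance and Marino, a combat-command-badge holder before not a combat-command-badge holder: Horvat and Vance (a combat-command-badge holder) before Marino (not a combat-command-badge holder).
Among Horvat and Vance, alphabetically by surname: Horvat before Vance.
Order: Romero, Fontaine, Horvat, Vance, Marino, Okonkwo. So position 4.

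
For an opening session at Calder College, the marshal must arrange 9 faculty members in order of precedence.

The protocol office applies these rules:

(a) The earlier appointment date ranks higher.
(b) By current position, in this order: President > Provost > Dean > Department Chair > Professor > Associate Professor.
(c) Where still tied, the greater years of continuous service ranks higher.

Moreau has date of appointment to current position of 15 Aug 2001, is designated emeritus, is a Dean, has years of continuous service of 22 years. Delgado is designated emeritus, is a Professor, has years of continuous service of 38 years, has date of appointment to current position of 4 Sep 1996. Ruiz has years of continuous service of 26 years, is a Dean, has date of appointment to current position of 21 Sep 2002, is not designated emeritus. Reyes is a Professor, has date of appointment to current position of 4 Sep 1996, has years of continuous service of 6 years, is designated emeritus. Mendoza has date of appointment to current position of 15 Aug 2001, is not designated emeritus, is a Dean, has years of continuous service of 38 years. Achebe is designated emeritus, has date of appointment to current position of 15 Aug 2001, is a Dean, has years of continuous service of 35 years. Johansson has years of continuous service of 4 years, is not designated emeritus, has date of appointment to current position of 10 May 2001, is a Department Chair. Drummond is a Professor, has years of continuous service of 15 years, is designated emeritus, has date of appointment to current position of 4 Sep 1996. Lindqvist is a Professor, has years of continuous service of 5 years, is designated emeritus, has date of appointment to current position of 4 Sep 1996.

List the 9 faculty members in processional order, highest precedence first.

Delgado, Drummond, Reyes, Lindqvist, Johansson, Mendoza, Achebe, Moreau, Ruiz

By date of appointment to current position (earlier first): Delgado, Drummond, Reyes and Lindqvist (each 4 Sep 1996); then Johansson (10 May 2001); then Mendoza, Achebe and Moreau (each 15 Aug 2001); then Ruiz (21 Sep 2002).
Delgado, Drummond, Reyes and Lindqvist are each Professor, so the next rule applies.
Among Delgado, Drummond, Reyes and Lindqvist, by years of continuous service (higher first): Delgado (38 years) before Drummond (15 years) before Reyes (6 years) before Lindqvist (5 years).
Mendoza, Achebe and Moreau are each Dean, so the next rule applies.
Among Mendoza, Achebe and Moreau, by years of continuous service (higher first): Mendoza (38 years) before Achebe (35 years) before Moreau (22 years).
Full order: Delgado, Drummond, Reyes, Lindqvist, Johansson, Mendoza, Achebe, Moreau, Ruiz.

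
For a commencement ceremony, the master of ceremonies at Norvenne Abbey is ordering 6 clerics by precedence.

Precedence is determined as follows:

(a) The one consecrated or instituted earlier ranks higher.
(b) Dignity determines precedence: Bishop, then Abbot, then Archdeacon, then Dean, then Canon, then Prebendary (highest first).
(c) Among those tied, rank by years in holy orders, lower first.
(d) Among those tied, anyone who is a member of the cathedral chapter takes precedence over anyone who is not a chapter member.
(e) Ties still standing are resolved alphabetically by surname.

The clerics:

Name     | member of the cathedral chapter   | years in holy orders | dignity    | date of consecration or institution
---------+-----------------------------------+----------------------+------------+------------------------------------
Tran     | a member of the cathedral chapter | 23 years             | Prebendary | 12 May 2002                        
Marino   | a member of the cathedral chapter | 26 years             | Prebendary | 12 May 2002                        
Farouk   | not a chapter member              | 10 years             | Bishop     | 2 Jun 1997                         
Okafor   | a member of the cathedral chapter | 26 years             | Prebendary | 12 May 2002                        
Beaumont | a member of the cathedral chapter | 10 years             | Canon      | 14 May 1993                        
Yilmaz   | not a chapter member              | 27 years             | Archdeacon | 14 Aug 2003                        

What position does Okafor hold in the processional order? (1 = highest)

5

By date of consecration or institution (earlier first): Beaumont (14 May 1993); then Farouk (2 Jun 1997); then Tran, Marino and Okafor (each 12 May 2002); then Yilmaz (14 Aug 2003).
Tran, Marino and Okafor are each Prebendary, so the next rule applies.
Among Tran, Marino and Okafor, by years in holy orders (lower first): Tran (23 years) before Marino and Okafor (26 years).
Marino and Okafor are each a member of the cathedral chapter, so the next rule applies.
Among Marino and Okafor, alphabetically by surname: Marino before Okafor.
Order: Beaumont, Farouk, Tran, Marino, Okafor, Yilmaz. So position 5.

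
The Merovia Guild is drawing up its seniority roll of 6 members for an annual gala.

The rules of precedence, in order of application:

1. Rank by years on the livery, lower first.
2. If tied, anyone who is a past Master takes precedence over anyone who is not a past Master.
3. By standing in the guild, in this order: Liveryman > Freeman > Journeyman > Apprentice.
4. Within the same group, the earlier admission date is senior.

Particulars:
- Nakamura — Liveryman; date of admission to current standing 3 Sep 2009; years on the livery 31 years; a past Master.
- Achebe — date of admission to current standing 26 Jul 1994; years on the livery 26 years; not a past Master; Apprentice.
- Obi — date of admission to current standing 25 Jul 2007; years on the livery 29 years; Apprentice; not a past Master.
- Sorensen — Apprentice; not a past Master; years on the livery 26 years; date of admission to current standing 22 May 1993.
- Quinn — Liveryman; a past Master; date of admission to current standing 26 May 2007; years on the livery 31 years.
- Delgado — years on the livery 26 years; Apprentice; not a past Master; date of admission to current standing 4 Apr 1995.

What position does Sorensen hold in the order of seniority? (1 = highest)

1

By years on the livery (lower first): Sorensen, Achebe and Delgado (each 26 years); then Obi (29 years); then Quinn and Nakamura (both 31 years).
Sorensen, Achebe and Delgado are each not a past Master, so the next rule applies.
Sorensen, Achebe and Delgado are each Apprentice, so the next rule applies.
Among Sorensen, Achebe and Delgado, by date of admission to current standing (earlier first): Sorensen (22 May 1993) before Achebe (26 Jul 1994) before Delgado (4 Apr 1995).
Quinn and Nakamura are each a past Master, so the next rule applies.
Quinn and Nakamura are each Liveryman, so the next rule applies.
Among Quinn and Nakamura, by date of admission to current standing (earlier first): Quinn (26 May 2007) before Nakamura (3 Sep 2009).
Order: Sorensen, Achebe, Delgado, Obi, Quinn, Nakamura. So position 1.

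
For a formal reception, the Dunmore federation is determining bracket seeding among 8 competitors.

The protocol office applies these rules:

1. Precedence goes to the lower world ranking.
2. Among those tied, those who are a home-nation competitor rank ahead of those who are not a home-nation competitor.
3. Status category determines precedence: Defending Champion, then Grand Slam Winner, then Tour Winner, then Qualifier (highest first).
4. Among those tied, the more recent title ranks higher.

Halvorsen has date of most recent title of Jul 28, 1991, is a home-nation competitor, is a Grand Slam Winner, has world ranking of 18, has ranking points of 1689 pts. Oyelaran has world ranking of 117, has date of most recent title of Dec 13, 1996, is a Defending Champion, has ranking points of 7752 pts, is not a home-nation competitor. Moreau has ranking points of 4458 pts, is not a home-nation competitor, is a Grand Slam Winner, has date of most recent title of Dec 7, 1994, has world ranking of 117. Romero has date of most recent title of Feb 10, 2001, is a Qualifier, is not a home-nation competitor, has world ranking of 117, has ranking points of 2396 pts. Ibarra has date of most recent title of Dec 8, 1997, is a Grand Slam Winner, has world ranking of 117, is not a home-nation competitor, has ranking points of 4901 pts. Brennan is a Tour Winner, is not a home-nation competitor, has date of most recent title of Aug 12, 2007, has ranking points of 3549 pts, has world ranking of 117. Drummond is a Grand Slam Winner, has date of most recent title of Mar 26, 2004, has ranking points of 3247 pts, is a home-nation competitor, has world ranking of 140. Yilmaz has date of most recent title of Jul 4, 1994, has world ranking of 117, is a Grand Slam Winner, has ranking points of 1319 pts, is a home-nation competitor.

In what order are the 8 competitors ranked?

Halvorsen, Yilmaz, Oyelaran, Ibarra, Moreau, Brennan, Romero, Drummond

By world ranking (lower first): Halvorsen (18); then Yilmaz, Oyelaran, Ibarra, Moreau, Brennan and Romero (each 117); then Drummond (140).
Among Yilmaz, Oyelaran, Ibarra, Moreau, Brennan and Romero, a home-nation competitor before not a home-nation competitor: Yilmaz (a home-nation competitor) before Oyelaran, Ibarra, Moreau, Brennan and Romero (not a home-nation competitor).
Among Oyelaran, Ibarra, Moreau, Brennan and Romero, by status category: Oyelaran (Defending Champion) before Ibarra and Moreau (Grand Slam Winner) before Brennan (Tour Winner) before Romero (Qualifier).
Among Ibarra and Moreau, by date of most recent title (later first): Ibarra (Dec 8, 1997) before Moreau (Dec 7, 1994).
Full order: Halvorsen, Yilmaz, Oyelaran, Ibarra, Moreau, Brennan, Romero, Drummond.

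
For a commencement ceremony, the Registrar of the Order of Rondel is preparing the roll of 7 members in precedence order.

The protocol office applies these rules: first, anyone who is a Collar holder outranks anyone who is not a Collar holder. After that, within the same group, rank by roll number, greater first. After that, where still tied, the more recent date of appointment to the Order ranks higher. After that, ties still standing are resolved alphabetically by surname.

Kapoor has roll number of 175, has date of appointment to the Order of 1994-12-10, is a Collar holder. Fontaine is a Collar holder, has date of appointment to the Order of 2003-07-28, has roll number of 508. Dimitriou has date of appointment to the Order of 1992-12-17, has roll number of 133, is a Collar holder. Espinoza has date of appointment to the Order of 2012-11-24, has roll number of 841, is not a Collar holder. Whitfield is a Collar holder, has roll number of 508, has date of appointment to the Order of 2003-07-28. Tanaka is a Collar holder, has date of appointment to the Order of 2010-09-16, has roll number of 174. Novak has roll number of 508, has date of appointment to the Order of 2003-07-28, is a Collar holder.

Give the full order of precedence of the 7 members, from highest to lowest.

Fontaine, Novak, Whitfield, Kapoor, Tanaka, Dimitriou, Espinoza

By the first rule: Fontaine, Novak, Whitfield, Kapoor, Tanaka and Dimitriou (each a Collar holder); then Espinoza (not a Collar holder).
Among Fontaine, Novak, Whitfield, Kapoor, Tanaka and Dimitriou, by roll number (higher first): Fontaine, Novak and Whitfield (508) before Kapoor (175) before Tanaka (174) before Dimitriou (133).
Fontaine, Novak and Whitfield all have date of appointment to the Order 2003-07-28, so the next rule applies.
Among Fontaine, Novak and Whitfield, alphabetically by surname: Fontaine before Novak before Whitfield.
Full order: Fontaine, Novak, Whitfield, Kapoor, Tanaka, Dimitriou, Espinoza.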